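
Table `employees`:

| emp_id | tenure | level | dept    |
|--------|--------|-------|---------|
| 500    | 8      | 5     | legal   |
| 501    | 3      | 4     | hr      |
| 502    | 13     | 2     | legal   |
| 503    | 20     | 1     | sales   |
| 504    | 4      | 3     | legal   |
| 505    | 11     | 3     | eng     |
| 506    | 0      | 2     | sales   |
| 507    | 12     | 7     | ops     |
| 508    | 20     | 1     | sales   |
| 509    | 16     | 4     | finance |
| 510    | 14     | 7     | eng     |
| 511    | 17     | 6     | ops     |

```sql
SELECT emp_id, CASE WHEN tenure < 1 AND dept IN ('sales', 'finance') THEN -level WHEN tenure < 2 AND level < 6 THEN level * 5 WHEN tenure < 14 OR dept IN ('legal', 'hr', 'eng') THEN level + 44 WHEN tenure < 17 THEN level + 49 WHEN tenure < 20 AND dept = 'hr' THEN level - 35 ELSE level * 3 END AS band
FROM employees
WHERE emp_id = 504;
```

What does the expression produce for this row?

emp_id = 504: tenure=4, level=3, dept=legal.
tenure < 1 AND dept IN ('sales', 'finance') → false
tenure < 2 AND level < 6 → false
tenure < 14 OR dept IN ('legal', 'hr', 'eng') → true → 47

47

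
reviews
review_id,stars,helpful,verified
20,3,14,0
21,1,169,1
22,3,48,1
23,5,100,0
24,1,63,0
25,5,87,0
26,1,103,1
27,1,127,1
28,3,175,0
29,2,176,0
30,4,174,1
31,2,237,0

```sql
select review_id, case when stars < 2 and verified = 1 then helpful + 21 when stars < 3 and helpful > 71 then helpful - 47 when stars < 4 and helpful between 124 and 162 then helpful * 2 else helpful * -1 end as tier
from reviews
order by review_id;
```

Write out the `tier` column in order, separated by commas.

-14, 190, -48, -100, -63, -87, 124, 148, -175, 129, -174, 190

review_id=20: ELSE → -14
review_id=21: stars < 2 and verified = 1 → 190
review_id=22: ELSE → -48
review_id=23: ELSE → -100
review_id=24: ELSE → -63
review_id=25: ELSE → -87
review_id=26: stars < 2 and verified = 1 → 124
review_id=27: stars < 2 and verified = 1 → 148
review_id=28: ELSE → -175
review_id=29: stars < 3 and helpful > 71 → 129
review_id=30: ELSE → -174
review_id=31: stars < 3 and helpful > 71 → 190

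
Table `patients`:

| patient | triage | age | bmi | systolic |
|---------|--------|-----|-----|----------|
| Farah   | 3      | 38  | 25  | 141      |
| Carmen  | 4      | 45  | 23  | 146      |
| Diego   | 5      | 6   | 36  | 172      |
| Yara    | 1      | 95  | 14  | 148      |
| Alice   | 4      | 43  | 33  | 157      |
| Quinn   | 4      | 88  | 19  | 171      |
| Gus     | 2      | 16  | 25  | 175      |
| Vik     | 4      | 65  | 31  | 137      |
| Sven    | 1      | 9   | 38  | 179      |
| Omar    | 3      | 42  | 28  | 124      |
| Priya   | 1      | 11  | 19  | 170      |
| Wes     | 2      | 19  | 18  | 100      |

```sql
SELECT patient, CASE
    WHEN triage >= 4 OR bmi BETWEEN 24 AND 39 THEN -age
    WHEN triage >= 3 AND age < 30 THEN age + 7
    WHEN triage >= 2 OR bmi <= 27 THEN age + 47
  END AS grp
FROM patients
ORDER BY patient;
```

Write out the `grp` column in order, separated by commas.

-43, -45, -6, -38, -16, -42, 58, -88, -9, -65, 66, 142

patient=Alice: triage >= 4 OR bmi BETWEEN 24 AND 39 → -43
patient=Carmen: triage >= 4 OR bmi BETWEEN 24 AND 39 → -45
patient=Diego: triage >= 4 OR bmi BETWEEN 24 AND 39 → -6
patient=Farah: triage >= 4 OR bmi BETWEEN 24 AND 39 → -38
patient=Gus: triage >= 4 OR bmi BETWEEN 24 AND 39 → -16
patient=Omar: triage >= 4 OR bmi BETWEEN 24 AND 39 → -42
patient=Priya: triage >= 2 OR bmi <= 27 → 58
patient=Quinn: triage >= 4 OR bmi BETWEEN 24 AND 39 → -88
patient=Sven: triage >= 4 OR bmi BETWEEN 24 AND 39 → -9
patient=Vik: triage >= 4 OR bmi BETWEEN 24 AND 39 → -65
patient=Wes: triage >= 2 OR bmi <= 27 → 66
patient=Yara: triage >= 2 OR bmi <= 27 → 142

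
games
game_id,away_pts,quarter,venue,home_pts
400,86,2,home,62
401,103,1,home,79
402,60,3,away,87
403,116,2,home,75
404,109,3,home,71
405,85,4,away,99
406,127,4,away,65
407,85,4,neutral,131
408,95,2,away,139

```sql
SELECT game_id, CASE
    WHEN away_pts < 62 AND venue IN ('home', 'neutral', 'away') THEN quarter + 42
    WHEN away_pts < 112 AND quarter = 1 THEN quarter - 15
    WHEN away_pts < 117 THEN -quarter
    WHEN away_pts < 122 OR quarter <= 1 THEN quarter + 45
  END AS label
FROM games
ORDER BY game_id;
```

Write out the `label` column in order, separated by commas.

game_id=400: away_pts < 117 → -2
game_id=401: away_pts < 112 AND quarter = 1 → -14
game_id=402: away_pts < 62 AND venue IN ('home', 'neutral', 'away') → 45
game_id=403: away_pts < 117 → -2
game_id=404: away_pts < 117 → -3
game_id=405: away_pts < 117 → -4
game_id=406: (no match → NULL) → NULL
game_id=407: away_pts < 117 → -4
game_id=408: away_pts < 117 → -2

-2, -14, 45, -2, -3, -4, NULL, -4, -2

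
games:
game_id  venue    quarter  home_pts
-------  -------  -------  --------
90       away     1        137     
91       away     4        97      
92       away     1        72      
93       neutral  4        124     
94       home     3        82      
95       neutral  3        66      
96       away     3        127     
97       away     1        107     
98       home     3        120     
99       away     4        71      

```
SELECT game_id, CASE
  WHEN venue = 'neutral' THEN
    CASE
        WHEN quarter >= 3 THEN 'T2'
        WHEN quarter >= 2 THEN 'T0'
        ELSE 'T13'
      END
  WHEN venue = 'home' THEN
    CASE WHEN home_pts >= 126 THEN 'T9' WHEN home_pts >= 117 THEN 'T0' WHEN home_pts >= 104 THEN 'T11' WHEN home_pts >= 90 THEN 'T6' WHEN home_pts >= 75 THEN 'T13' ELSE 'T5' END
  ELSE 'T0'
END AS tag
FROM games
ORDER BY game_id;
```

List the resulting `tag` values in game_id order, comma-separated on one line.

T0, T0, T0, T2, T13, T2, T0, T0, T0, T0

game_id=90: venue='away' → outer ELSE → T0
game_id=91: venue='away' → outer ELSE → T0
game_id=92: venue='away' → outer ELSE → T0
game_id=93: venue='neutral' → inner[quarter >= 3] → T2
game_id=94: venue='home' → inner[home_pts >= 75] → T13
game_id=95: venue='neutral' → inner[quarter >= 3] → T2
game_id=96: venue='away' → outer ELSE → T0
game_id=97: venue='away' → outer ELSE → T0
game_id=98: venue='home' → inner[home_pts >= 117] → T0
game_id=99: venue='away' → outer ELSE → T0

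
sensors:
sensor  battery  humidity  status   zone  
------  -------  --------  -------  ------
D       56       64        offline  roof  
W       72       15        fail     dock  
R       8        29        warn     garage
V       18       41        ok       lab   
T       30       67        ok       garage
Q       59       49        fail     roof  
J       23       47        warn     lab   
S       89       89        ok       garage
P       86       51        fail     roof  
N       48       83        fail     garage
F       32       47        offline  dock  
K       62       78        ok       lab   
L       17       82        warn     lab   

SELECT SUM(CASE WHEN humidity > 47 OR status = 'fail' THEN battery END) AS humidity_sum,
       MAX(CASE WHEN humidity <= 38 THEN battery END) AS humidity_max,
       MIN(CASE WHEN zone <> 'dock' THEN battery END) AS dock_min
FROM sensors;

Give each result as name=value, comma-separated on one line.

[humidity_sum: humidity > 47 OR status = 'fail']
sensor=D: ✓ → 56
sensor=W: ✓ → 72
sensor=R: ✗
sensor=V: ✗
sensor=T: ✓ → 30
sensor=Q: ✓ → 59
sensor=J: ✗
sensor=S: ✓ → 89
sensor=P: ✓ → 86
sensor=N: ✓ → 48
sensor=F: ✗
sensor=K: ✓ → 62
sensor=L: ✓ → 17
humidity_sum = 56 + 72 + 30 + 59 + 89 + 86 + 48 + 62 + 17 = 519
—
[humidity_max: humidity <= 38]
sensor=D: ✗
sensor=W: ✓ → 72
sensor=R: ✓ → 8
sensor=V: ✗
sensor=T: ✗
sensor=Q: ✗
sensor=J: ✗
sensor=S: ✗
sensor=P: ✗
sensor=N: ✗
sensor=F: ✗
sensor=K: ✗
sensor=L: ✗
humidity_max = MAX(72, 8) = 72
—
[dock_min: zone <> 'dock']
sensor=D: ✓ → 56
sensor=W: ✗
sensor=R: ✓ → 8
sensor=V: ✓ → 18
sensor=T: ✓ → 30
sensor=Q: ✓ → 59
sensor=J: ✓ → 23
sensor=S: ✓ → 89
sensor=P: ✓ → 86
sensor=N: ✓ → 48
sensor=F: ✗
sensor=K: ✓ → 62
sensor=L: ✓ → 17
dock_min = MIN(56, 8, 18, 30, 59, 23, 89, 86, 48, 62, 17) = 8

humidity_sum=519, humidity_max=72, dock_min=8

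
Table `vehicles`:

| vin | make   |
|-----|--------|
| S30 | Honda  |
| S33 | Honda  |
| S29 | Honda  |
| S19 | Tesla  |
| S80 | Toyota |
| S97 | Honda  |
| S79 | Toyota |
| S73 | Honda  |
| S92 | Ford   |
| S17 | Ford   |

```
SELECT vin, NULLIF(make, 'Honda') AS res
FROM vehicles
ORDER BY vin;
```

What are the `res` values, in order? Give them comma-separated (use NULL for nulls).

Ford, Tesla, NULL, NULL, NULL, NULL, Toyota, Toyota, Ford, NULL

vin=S17: make=Ford vs Honda: differ → Ford
vin=S19: make=Tesla vs Honda: differ → Tesla
vin=S29: make=Honda vs Honda: equal → NULL
vin=S30: make=Honda vs Honda: equal → NULL
vin=S33: make=Honda vs Honda: equal → NULL
vin=S73: make=Honda vs Honda: equal → NULL
vin=S79: make=Toyota vs Honda: differ → Toyota
vin=S80: make=Toyota vs Honda: differ → Toyota
vin=S92: make=Ford vs Honda: differ → Ford
vin=S97: make=Honda vs Honda: equal → NULL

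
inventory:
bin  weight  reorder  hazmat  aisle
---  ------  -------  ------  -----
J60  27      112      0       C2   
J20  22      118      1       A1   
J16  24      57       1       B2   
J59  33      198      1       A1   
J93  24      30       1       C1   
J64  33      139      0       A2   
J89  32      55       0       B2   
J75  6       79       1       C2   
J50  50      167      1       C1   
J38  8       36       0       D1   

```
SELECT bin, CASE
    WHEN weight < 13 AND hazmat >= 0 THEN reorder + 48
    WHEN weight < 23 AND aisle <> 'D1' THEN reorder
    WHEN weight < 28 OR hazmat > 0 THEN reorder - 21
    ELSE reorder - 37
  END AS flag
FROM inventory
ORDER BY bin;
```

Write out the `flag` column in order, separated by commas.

bin=J16: weight < 28 OR hazmat > 0 → 36
bin=J20: weight < 23 AND aisle <> 'D1' → 118
bin=J38: weight < 13 AND hazmat >= 0 → 84
bin=J50: weight < 28 OR hazmat > 0 → 146
bin=J59: weight < 28 OR hazmat > 0 → 177
bin=J60: weight < 28 OR hazmat > 0 → 91
bin=J64: ELSE → 102
bin=J75: weight < 13 AND hazmat >= 0 → 127
bin=J89: ELSE → 18
bin=J93: weight < 28 OR hazmat > 0 → 9

36, 118, 84, 146, 177, 91, 102, 127, 18, 9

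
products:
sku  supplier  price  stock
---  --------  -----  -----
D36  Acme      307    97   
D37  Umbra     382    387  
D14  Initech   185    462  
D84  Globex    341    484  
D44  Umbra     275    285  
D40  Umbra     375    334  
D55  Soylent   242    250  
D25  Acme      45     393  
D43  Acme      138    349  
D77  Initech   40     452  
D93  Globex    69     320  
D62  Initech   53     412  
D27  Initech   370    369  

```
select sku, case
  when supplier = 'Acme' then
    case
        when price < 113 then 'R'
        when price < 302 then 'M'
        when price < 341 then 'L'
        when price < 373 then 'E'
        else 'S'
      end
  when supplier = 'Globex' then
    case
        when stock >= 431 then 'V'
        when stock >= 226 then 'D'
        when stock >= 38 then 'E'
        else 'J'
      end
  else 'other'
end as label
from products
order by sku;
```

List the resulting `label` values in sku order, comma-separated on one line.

sku=D14: supplier='Initech' → outer ELSE → other
sku=D25: supplier='Acme' → inner[price < 113] → R
sku=D27: supplier='Initech' → outer ELSE → other
sku=D36: supplier='Acme' → inner[price < 341] → L
sku=D37: supplier='Umbra' → outer ELSE → other
sku=D40: supplier='Umbra' → outer ELSE → other
sku=D43: supplier='Acme' → inner[price < 302] → M
sku=D44: supplier='Umbra' → outer ELSE → other
sku=D55: supplier='Soylent' → outer ELSE → other
sku=D62: supplier='Initech' → outer ELSE → other
sku=D77: supplier='Initech' → outer ELSE → other
sku=D84: supplier='Globex' → inner[stock >= 431] → V
sku=D93: supplier='Globex' → inner[stock >= 226] → D

other, R, other, L, other, other, M, other, other, other, other, V, D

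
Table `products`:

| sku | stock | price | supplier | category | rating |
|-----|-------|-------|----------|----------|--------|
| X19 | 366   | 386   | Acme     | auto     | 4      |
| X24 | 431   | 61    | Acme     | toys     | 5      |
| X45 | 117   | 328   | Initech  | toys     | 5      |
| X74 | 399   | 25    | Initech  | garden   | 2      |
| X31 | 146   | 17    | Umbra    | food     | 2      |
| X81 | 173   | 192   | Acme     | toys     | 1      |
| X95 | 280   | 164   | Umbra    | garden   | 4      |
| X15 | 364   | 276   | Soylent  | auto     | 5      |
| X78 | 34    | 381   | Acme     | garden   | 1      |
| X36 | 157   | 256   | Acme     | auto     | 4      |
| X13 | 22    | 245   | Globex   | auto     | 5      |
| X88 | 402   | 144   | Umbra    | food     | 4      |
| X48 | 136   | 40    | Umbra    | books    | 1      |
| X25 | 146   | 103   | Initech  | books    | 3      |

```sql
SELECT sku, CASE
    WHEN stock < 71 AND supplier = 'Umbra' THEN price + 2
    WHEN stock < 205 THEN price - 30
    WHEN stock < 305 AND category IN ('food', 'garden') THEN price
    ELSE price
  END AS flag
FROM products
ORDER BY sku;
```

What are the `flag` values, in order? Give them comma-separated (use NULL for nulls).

sku=X13: stock < 205 → 215
sku=X15: ELSE → 276
sku=X19: ELSE → 386
sku=X24: ELSE → 61
sku=X25: stock < 205 → 73
sku=X31: stock < 205 → -13
sku=X36: stock < 205 → 226
sku=X45: stock < 205 → 298
sku=X48: stock < 205 → 10
sku=X74: ELSE → 25
sku=X78: stock < 205 → 351
sku=X81: stock < 205 → 162
sku=X88: ELSE → 144
sku=X95: stock < 305 AND category IN ('food', 'garden') → 164

215, 276, 386, 61, 73, -13, 226, 298, 10, 25, 351, 162, 144, 164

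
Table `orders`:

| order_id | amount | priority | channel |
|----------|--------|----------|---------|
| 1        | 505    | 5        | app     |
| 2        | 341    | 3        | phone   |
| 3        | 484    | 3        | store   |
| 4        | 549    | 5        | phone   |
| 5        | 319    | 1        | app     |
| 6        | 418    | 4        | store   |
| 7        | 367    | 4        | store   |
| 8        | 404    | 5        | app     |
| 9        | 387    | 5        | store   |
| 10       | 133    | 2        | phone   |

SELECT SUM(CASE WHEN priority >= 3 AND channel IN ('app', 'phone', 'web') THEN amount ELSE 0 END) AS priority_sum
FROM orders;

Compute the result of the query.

1799

order_id=1: ✓ → 505
order_id=2: ✓ → 341
order_id=3: ✗
order_id=4: ✓ → 549
order_id=5: ✗
order_id=6: ✗
order_id=7: ✗
order_id=8: ✓ → 404
order_id=9: ✗
order_id=10: ✗
priority_sum = 505 + 341 + 549 + 404 = 1799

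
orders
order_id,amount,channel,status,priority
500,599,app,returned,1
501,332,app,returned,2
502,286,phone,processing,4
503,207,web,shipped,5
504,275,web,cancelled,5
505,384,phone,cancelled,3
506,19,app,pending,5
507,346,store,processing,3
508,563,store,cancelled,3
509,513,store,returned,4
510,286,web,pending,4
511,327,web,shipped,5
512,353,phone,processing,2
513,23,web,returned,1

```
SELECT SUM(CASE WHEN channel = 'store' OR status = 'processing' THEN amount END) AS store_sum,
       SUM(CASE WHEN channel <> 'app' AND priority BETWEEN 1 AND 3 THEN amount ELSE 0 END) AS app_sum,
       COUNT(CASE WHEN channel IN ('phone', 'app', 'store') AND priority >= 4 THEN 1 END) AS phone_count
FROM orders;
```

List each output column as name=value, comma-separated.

store_sum=2061, app_sum=1669, phone_count=3

[store_sum: channel = 'store' OR status = 'processing']
order_id=500: ✗
order_id=501: ✗
order_id=502: ✓ → 286
order_id=503: ✗
order_id=504: ✗
order_id=505: ✗
order_id=506: ✗
order_id=507: ✓ → 346
order_id=508: ✓ → 563
order_id=509: ✓ → 513
order_id=510: ✗
order_id=511: ✗
order_id=512: ✓ → 353
order_id=513: ✗
store_sum = 286 + 346 + 563 + 513 + 353 = 2061
—
[app_sum: channel <> 'app' AND priority BETWEEN 1 AND 3]
order_id=500: ✗
order_id=501: ✗
order_id=502: ✗
order_id=503: ✗
order_id=504: ✗
order_id=505: ✓ → 384
order_id=506: ✗
order_id=507: ✓ → 346
order_id=508: ✓ → 563
order_id=509: ✗
order_id=510: ✗
order_id=511: ✗
order_id=512: ✓ → 353
order_id=513: ✓ → 23
app_sum = 384 + 346 + 563 + 353 + 23 = 1669
—
[phone_count: channel IN ('phone', 'app', 'store') AND priority >= 4]
order_id=500: ✗
order_id=501: ✗
order_id=502: ✓ → 1
order_id=503: ✗
order_id=504: ✗
order_id=505: ✗
order_id=506: ✓ → 1
order_id=507: ✗
order_id=508: ✗
order_id=509: ✓ → 1
order_id=510: ✗
order_id=511: ✗
order_id=512: ✗
order_id=513: ✗
phone_count = COUNT(1, 1, 1) = 3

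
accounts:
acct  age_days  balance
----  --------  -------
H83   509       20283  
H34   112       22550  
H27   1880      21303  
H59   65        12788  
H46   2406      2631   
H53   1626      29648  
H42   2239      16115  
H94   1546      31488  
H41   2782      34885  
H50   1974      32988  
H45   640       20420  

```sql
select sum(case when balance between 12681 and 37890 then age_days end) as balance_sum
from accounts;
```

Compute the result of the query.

13373

acct=H83: ✓ → 509
acct=H34: ✓ → 112
acct=H27: ✓ → 1880
acct=H59: ✓ → 65
acct=H46: ✗
acct=H53: ✓ → 1626
acct=H42: ✓ → 2239
acct=H94: ✓ → 1546
acct=H41: ✓ → 2782
acct=H50: ✓ → 1974
acct=H45: ✓ → 640
balance_sum = 509 + 112 + 1880 + 65 + 1626 + 2239 + 1546 + 2782 + 1974 + 640 = 13373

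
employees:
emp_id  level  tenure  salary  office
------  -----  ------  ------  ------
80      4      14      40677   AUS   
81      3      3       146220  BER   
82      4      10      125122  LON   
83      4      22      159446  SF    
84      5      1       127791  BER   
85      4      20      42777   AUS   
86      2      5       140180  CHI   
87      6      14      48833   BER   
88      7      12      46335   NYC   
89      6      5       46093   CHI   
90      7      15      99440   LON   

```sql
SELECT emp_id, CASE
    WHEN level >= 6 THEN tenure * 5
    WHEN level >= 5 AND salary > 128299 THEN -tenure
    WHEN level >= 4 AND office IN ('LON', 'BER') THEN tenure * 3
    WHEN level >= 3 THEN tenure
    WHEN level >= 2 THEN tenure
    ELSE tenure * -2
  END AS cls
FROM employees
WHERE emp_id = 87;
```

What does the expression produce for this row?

emp_id = 87: level=6, tenure=14, salary=48833, office=BER.
level >= 6 → true → 70

70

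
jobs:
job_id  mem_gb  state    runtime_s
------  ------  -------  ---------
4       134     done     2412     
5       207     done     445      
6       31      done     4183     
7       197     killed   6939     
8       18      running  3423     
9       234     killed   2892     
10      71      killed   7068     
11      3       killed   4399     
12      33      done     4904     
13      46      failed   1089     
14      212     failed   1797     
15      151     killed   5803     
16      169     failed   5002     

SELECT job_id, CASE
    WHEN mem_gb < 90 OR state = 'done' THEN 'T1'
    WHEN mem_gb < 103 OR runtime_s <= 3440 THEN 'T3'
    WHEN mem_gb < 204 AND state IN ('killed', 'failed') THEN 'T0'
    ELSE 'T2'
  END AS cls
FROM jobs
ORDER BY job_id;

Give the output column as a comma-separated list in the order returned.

T1, T1, T1, T0, T1, T3, T1, T1, T1, T1, T3, T0, T0

job_id=4: mem_gb < 90 OR state = 'done' → T1
job_id=5: mem_gb < 90 OR state = 'done' → T1
job_id=6: mem_gb < 90 OR state = 'done' → T1
job_id=7: mem_gb < 204 AND state IN ('killed', 'failed') → T0
job_id=8: mem_gb < 90 OR state = 'done' → T1
job_id=9: mem_gb < 103 OR runtime_s <= 3440 → T3
job_id=10: mem_gb < 90 OR state = 'done' → T1
job_id=11: mem_gb < 90 OR state = 'done' → T1
job_id=12: mem_gb < 90 OR state = 'done' → T1
job_id=13: mem_gb < 90 OR state = 'done' → T1
job_id=14: mem_gb < 103 OR runtime_s <= 3440 → T3
job_id=15: mem_gb < 204 AND state IN ('killed', 'failed') → T0
job_id=16: mem_gb < 204 AND state IN ('killed', 'failed') → T0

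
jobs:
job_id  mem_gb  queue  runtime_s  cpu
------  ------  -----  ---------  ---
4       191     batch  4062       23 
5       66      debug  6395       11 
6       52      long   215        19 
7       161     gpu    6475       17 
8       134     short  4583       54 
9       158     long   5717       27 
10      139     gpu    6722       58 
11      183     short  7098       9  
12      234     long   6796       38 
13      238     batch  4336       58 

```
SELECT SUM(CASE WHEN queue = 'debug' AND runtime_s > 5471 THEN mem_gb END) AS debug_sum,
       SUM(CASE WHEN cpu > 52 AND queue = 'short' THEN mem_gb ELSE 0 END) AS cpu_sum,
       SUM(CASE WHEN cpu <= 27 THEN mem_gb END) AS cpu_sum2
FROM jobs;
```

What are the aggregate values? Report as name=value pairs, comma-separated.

debug_sum=66, cpu_sum=134, cpu_sum2=811

[debug_sum: queue = 'debug' AND runtime_s > 5471]
job_id=4: ✗
job_id=5: ✓ → 66
job_id=6: ✗
job_id=7: ✗
job_id=8: ✗
job_id=9: ✗
job_id=10: ✗
job_id=11: ✗
job_id=12: ✗
job_id=13: ✗
debug_sum = 66
—
[cpu_sum: cpu > 52 AND queue = 'short']
job_id=4: ✗
job_id=5: ✗
job_id=6: ✗
job_id=7: ✗
job_id=8: ✓ → 134
job_id=9: ✗
job_id=10: ✗
job_id=11: ✗
job_id=12: ✗
job_id=13: ✗
cpu_sum = 134
—
[cpu_sum2: cpu <= 27]
job_id=4: ✓ → 191
job_id=5: ✓ → 66
job_id=6: ✓ → 52
job_id=7: ✓ → 161
job_id=8: ✗
job_id=9: ✓ → 158
job_id=10: ✗
job_id=11: ✓ → 183
job_id=12: ✗
job_id=13: ✗
cpu_sum2 = 191 + 66 + 52 + 161 + 158 + 183 = 811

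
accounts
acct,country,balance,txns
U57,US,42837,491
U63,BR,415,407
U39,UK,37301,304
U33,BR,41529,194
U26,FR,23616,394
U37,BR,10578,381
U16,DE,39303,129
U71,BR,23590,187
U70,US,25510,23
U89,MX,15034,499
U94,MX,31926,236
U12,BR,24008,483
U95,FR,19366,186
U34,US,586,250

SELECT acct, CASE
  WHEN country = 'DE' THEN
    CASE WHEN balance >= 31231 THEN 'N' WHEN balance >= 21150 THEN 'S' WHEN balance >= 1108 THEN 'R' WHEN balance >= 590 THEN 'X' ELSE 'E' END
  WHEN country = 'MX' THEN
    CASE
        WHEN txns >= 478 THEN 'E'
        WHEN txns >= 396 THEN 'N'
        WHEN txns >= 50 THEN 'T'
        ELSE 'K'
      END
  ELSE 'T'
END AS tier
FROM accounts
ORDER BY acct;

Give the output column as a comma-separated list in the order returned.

T, N, T, T, T, T, T, T, T, T, T, E, T, T

acct=U12: country='BR' → outer ELSE → T
acct=U16: country='DE' → inner[balance >= 31231] → N
acct=U26: country='FR' → outer ELSE → T
acct=U33: country='BR' → outer ELSE → T
acct=U34: country='US' → outer ELSE → T
acct=U37: country='BR' → outer ELSE → T
acct=U39: country='UK' → outer ELSE → T
acct=U57: country='US' → outer ELSE → T
acct=U63: country='BR' → outer ELSE → T
acct=U70: country='US' → outer ELSE → T
acct=U71: country='BR' → outer ELSE → T
acct=U89: country='MX' → inner[txns >= 478] → E
acct=U94: country='MX' → inner[txns >= 50] → T
acct=U95: country='FR' → outer ELSE → T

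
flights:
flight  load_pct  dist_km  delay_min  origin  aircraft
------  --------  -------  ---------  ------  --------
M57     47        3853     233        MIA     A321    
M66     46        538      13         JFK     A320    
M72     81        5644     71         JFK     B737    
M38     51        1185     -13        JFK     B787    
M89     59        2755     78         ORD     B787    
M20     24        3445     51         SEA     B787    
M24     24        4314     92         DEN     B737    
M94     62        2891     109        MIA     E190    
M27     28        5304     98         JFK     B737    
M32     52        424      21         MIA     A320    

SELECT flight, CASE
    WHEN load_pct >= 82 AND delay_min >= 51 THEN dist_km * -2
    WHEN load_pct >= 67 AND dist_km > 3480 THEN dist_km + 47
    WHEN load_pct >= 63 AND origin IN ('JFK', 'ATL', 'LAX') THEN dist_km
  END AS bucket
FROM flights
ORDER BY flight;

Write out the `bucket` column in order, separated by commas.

NULL, NULL, NULL, NULL, NULL, NULL, NULL, 5691, NULL, NULL

flight=M20: (no match → NULL) → NULL
flight=M24: (no match → NULL) → NULL
flight=M27: (no match → NULL) → NULL
flight=M32: (no match → NULL) → NULL
flight=M38: (no match → NULL) → NULL
flight=M57: (no match → NULL) → NULL
flight=M66: (no match → NULL) → NULL
flight=M72: load_pct >= 67 AND dist_km > 3480 → 5691
flight=M89: (no match → NULL) → NULL
flight=M94: (no match → NULL) → NULL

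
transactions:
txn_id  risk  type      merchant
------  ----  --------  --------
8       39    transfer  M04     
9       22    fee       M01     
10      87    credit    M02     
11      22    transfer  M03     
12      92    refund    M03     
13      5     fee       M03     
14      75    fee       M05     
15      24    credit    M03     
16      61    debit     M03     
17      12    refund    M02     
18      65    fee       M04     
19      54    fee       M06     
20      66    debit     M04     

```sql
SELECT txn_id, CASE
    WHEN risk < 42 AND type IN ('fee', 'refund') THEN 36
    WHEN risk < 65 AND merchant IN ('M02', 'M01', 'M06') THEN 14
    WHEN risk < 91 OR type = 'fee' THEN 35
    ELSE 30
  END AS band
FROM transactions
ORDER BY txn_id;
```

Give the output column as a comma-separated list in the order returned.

35, 36, 35, 35, 30, 36, 35, 35, 35, 36, 35, 14, 35

txn_id=8: risk < 91 OR type = 'fee' → 35
txn_id=9: risk < 42 AND type IN ('fee', 'refund') → 36
txn_id=10: risk < 91 OR type = 'fee' → 35
txn_id=11: risk < 91 OR type = 'fee' → 35
txn_id=12: ELSE → 30
txn_id=13: risk < 42 AND type IN ('fee', 'refund') → 36
txn_id=14: risk < 91 OR type = 'fee' → 35
txn_id=15: risk < 91 OR type = 'fee' → 35
txn_id=16: risk < 91 OR type = 'fee' → 35
txn_id=17: risk < 42 AND type IN ('fee', 'refund') → 36
txn_id=18: risk < 91 OR type = 'fee' → 35
txn_id=19: risk < 65 AND merchant IN ('M02', 'M01', 'M06') → 14
txn_id=20: risk < 91 OR type = 'fee' → 35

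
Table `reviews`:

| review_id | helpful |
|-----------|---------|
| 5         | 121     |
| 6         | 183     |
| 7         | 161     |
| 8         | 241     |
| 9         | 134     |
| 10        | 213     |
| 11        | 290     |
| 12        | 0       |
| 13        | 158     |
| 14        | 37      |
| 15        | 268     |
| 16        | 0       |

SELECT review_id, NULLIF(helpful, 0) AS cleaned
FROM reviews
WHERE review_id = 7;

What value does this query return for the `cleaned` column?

review_id = 7: helpful=161.
helpful=161 vs 0: differ → 161

161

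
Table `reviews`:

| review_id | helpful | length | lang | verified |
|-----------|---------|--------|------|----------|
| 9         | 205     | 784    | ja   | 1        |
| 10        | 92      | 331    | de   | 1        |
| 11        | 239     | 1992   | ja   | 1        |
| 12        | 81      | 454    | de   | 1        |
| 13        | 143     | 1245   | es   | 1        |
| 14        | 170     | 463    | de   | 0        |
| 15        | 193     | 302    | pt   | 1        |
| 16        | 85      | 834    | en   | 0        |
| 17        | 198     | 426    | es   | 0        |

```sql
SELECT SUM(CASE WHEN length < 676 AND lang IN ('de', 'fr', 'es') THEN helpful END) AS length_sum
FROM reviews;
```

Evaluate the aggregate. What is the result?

541

review_id=9: ✗
review_id=10: ✓ → 92
review_id=11: ✗
review_id=12: ✓ → 81
review_id=13: ✗
review_id=14: ✓ → 170
review_id=15: ✗
review_id=16: ✗
review_id=17: ✓ → 198
length_sum = 92 + 81 + 170 + 198 = 541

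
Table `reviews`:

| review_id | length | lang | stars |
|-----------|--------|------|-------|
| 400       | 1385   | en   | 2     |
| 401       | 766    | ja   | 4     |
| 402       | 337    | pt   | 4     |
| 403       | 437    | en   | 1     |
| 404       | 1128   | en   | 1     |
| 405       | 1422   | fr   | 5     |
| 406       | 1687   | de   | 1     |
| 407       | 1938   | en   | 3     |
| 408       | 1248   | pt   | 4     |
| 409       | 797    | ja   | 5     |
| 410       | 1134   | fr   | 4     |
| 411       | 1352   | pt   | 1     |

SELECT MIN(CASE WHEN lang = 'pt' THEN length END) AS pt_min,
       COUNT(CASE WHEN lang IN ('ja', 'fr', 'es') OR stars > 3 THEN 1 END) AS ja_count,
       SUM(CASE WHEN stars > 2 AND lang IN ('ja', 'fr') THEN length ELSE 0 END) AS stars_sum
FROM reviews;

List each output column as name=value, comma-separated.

[pt_min: lang = 'pt']
review_id=400: ✗
review_id=401: ✗
review_id=402: ✓ → 337
review_id=403: ✗
review_id=404: ✗
review_id=405: ✗
review_id=406: ✗
review_id=407: ✗
review_id=408: ✓ → 1248
review_id=409: ✗
review_id=410: ✗
review_id=411: ✓ → 1352
pt_min = MIN(337, 1248, 1352) = 337
—
[ja_count: lang IN ('ja', 'fr', 'es') OR stars > 3]
review_id=400: ✗
review_id=401: ✓ → 1
review_id=402: ✓ → 1
review_id=403: ✗
review_id=404: ✗
review_id=405: ✓ → 1
review_id=406: ✗
review_id=407: ✗
review_id=408: ✓ → 1
review_id=409: ✓ → 1
review_id=410: ✓ → 1
review_id=411: ✗
ja_count = COUNT(1, 1, 1, 1, 1, 1) = 6
—
[stars_sum: stars > 2 AND lang IN ('ja', 'fr')]
review_id=400: ✗
review_id=401: ✓ → 766
review_id=402: ✗
review_id=403: ✗
review_id=404: ✗
review_id=405: ✓ → 1422
review_id=406: ✗
review_id=407: ✗
review_id=408: ✗
review_id=409: ✓ → 797
review_id=410: ✓ → 1134
review_id=411: ✗
stars_sum = 766 + 1422 + 797 + 1134 = 4119

pt_min=337, ja_count=6, stars_sum=4119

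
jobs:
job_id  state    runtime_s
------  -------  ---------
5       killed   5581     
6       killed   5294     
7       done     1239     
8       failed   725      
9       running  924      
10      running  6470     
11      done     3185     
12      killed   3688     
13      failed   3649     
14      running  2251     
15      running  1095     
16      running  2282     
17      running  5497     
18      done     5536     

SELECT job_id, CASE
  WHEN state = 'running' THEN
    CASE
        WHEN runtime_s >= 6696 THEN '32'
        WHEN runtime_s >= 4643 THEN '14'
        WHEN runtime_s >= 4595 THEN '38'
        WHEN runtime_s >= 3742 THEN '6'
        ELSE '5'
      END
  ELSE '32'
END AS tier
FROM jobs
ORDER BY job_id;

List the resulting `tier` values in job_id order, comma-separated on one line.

job_id=5: state='killed' → outer ELSE → 32
job_id=6: state='killed' → outer ELSE → 32
job_id=7: state='done' → outer ELSE → 32
job_id=8: state='failed' → outer ELSE → 32
job_id=9: state='running' → inner[ELSE] → 5
job_id=10: state='running' → inner[runtime_s >= 4643] → 14
job_id=11: state='done' → outer ELSE → 32
job_id=12: state='killed' → outer ELSE → 32
job_id=13: state='failed' → outer ELSE → 32
job_id=14: state='running' → inner[ELSE] → 5
job_id=15: state='running' → inner[ELSE] → 5
job_id=16: state='running' → inner[ELSE] → 5
job_id=17: state='running' → inner[runtime_s >= 4643] → 14
job_id=18: state='done' → outer ELSE → 32

32, 32, 32, 32, 5, 14, 32, 32, 32, 5, 5, 5, 14, 32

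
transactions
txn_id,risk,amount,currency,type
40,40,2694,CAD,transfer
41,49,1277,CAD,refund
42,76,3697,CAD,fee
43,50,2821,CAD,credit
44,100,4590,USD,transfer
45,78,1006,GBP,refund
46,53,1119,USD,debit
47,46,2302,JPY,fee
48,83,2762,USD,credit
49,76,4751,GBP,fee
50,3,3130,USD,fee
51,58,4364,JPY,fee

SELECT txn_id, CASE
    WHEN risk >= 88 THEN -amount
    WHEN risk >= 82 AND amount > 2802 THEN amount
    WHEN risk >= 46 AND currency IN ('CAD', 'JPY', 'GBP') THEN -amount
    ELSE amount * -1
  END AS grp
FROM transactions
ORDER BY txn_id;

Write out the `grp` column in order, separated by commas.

txn_id=40: ELSE → -2694
txn_id=41: risk >= 46 AND currency IN ('CAD', 'JPY', 'GBP') → -1277
txn_id=42: risk >= 46 AND currency IN ('CAD', 'JPY', 'GBP') → -3697
txn_id=43: risk >= 46 AND currency IN ('CAD', 'JPY', 'GBP') → -2821
txn_id=44: risk >= 88 → -4590
txn_id=45: risk >= 46 AND currency IN ('CAD', 'JPY', 'GBP') → -1006
txn_id=46: ELSE → -1119
txn_id=47: risk >= 46 AND currency IN ('CAD', 'JPY', 'GBP') → -2302
txn_id=48: ELSE → -2762
txn_id=49: risk >= 46 AND currency IN ('CAD', 'JPY', 'GBP') → -4751
txn_id=50: ELSE → -3130
txn_id=51: risk >= 46 AND currency IN ('CAD', 'JPY', 'GBP') → -4364

-2694, -1277, -3697, -2821, -4590, -1006, -1119, -2302, -2762, -4751, -3130, -4364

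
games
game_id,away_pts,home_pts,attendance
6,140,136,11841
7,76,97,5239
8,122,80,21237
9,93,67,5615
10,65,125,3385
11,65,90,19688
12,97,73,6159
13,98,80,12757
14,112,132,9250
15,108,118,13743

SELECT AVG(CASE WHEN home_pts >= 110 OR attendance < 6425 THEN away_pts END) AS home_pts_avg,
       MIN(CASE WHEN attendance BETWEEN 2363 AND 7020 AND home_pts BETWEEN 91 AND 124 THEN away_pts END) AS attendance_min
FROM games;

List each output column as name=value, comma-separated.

[home_pts_avg: home_pts >= 110 OR attendance < 6425]
game_id=6: ✓ → 140
game_id=7: ✓ → 76
game_id=8: ✗
game_id=9: ✓ → 93
game_id=10: ✓ → 65
game_id=11: ✗
game_id=12: ✓ → 97
game_id=13: ✗
game_id=14: ✓ → 112
game_id=15: ✓ → 108
home_pts_avg = (140 + 76 + 93 + 65 + 97 + 112 + 108) / 7 = 98.7142857143
—
[attendance_min: attendance BETWEEN 2363 AND 7020 AND home_pts BETWEEN 91 AND 124]
game_id=6: ✗
game_id=7: ✓ → 76
game_id=8: ✗
game_id=9: ✗
game_id=10: ✗
game_id=11: ✗
game_id=12: ✗
game_id=13: ✗
game_id=14: ✗
game_id=15: ✗
attendance_min = MIN(76) = 76

home_pts_avg=98.7142857143, attendance_min=76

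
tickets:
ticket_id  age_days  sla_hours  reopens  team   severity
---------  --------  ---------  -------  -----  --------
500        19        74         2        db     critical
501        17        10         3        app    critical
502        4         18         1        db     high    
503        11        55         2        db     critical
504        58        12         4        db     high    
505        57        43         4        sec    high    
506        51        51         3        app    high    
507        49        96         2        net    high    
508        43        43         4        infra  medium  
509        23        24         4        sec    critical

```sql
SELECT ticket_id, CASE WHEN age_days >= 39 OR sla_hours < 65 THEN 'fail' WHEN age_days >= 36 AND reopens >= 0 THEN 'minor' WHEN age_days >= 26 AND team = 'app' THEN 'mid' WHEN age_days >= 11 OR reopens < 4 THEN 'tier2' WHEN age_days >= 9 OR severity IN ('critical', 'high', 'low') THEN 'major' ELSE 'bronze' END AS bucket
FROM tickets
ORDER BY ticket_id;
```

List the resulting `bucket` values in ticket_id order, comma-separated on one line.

ticket_id=500: age_days >= 11 OR reopens < 4 → tier2
ticket_id=501: age_days >= 39 OR sla_hours < 65 → fail
ticket_id=502: age_days >= 39 OR sla_hours < 65 → fail
ticket_id=503: age_days >= 39 OR sla_hours < 65 → fail
ticket_id=504: age_days >= 39 OR sla_hours < 65 → fail
ticket_id=505: age_days >= 39 OR sla_hours < 65 → fail
ticket_id=506: age_days >= 39 OR sla_hours < 65 → fail
ticket_id=507: age_days >= 39 OR sla_hours < 65 → fail
ticket_id=508: age_days >= 39 OR sla_hours < 65 → fail
ticket_id=509: age_days >= 39 OR sla_hours < 65 → fail

tier2, fail, fail, fail, fail, fail, fail, fail, fail, fail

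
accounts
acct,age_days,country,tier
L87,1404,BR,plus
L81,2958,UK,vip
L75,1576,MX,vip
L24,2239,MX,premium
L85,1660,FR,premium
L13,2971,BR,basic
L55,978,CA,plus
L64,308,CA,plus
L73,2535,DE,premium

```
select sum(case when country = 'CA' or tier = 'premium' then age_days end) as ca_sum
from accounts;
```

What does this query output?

acct=L87: ✗
acct=L81: ✗
acct=L75: ✗
acct=L24: ✓ → 2239
acct=L85: ✓ → 1660
acct=L13: ✗
acct=L55: ✓ → 978
acct=L64: ✓ → 308
acct=L73: ✓ → 2535
ca_sum = 2239 + 1660 + 978 + 308 + 2535 = 7720

7720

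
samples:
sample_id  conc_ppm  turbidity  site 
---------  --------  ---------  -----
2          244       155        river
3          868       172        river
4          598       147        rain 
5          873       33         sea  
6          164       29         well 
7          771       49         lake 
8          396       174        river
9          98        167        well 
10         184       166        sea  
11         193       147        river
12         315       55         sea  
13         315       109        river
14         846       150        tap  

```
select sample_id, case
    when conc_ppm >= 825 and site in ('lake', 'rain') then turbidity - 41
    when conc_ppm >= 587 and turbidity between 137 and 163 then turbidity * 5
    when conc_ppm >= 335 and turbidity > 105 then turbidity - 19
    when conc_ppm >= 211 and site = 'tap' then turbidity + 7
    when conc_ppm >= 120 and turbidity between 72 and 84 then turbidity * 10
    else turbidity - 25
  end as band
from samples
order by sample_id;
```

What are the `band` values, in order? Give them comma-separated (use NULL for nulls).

sample_id=2: ELSE → 130
sample_id=3: conc_ppm >= 335 and turbidity > 105 → 153
sample_id=4: conc_ppm >= 587 and turbidity between 137 and 163 → 735
sample_id=5: ELSE → 8
sample_id=6: ELSE → 4
sample_id=7: ELSE → 24
sample_id=8: conc_ppm >= 335 and turbidity > 105 → 155
sample_id=9: ELSE → 142
sample_id=10: ELSE → 141
sample_id=11: ELSE → 122
sample_id=12: ELSE → 30
sample_id=13: ELSE → 84
sample_id=14: conc_ppm >= 587 and turbidity between 137 and 163 → 750

130, 153, 735, 8, 4, 24, 155, 142, 141, 122, 30, 84, 750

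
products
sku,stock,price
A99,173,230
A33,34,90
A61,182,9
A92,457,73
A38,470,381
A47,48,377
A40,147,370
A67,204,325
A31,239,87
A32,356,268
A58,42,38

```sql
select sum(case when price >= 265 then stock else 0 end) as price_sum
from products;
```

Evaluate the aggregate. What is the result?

1225

sku=A99: ✗
sku=A33: ✗
sku=A61: ✗
sku=A92: ✗
sku=A38: ✓ → 470
sku=A47: ✓ → 48
sku=A40: ✓ → 147
sku=A67: ✓ → 204
sku=A31: ✗
sku=A32: ✓ → 356
sku=A58: ✗
price_sum = 470 + 48 + 147 + 204 + 356 = 1225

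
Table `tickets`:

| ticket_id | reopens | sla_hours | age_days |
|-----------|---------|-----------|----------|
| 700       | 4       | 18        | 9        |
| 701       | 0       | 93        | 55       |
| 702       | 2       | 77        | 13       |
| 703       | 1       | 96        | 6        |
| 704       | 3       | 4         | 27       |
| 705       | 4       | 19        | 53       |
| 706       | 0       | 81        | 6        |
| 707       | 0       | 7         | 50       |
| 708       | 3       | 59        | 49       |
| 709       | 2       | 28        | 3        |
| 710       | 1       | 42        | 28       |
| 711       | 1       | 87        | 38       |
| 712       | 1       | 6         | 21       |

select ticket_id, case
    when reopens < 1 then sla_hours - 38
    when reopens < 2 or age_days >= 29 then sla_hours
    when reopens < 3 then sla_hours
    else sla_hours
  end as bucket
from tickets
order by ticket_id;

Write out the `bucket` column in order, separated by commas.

ticket_id=700: ELSE → 18
ticket_id=701: reopens < 1 → 55
ticket_id=702: reopens < 3 → 77
ticket_id=703: reopens < 2 or age_days >= 29 → 96
ticket_id=704: ELSE → 4
ticket_id=705: reopens < 2 or age_days >= 29 → 19
ticket_id=706: reopens < 1 → 43
ticket_id=707: reopens < 1 → -31
ticket_id=708: reopens < 2 or age_days >= 29 → 59
ticket_id=709: reopens < 3 → 28
ticket_id=710: reopens < 2 or age_days >= 29 → 42
ticket_id=711: reopens < 2 or age_days >= 29 → 87
ticket_id=712: reopens < 2 or age_days >= 29 → 6

18, 55, 77, 96, 4, 19, 43, -31, 59, 28, 42, 87, 6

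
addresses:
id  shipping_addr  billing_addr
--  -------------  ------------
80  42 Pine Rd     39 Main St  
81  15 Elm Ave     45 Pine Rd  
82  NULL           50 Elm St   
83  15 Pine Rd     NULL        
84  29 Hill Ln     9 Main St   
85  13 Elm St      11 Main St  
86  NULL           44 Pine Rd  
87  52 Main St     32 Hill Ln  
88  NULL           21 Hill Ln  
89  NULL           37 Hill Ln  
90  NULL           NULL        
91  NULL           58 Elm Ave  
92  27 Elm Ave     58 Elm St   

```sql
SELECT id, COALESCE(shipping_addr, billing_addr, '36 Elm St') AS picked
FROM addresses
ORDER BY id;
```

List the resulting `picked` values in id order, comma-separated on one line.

42 Pine Rd, 15 Elm Ave, 50 Elm St, 15 Pine Rd, 29 Hill Ln, 13 Elm St, 44 Pine Rd, 52 Main St, 21 Hill Ln, 37 Hill Ln, 36 Elm St, 58 Elm Ave, 27 Elm Ave

id=80: shipping_addr=42 Pine Rd → 42 Pine Rd
id=81: shipping_addr=15 Elm Ave → 15 Elm Ave
id=82: shipping_addr=NULL, billing_addr=50 Elm St → 50 Elm St
id=83: shipping_addr=15 Pine Rd → 15 Pine Rd
id=84: shipping_addr=29 Hill Ln → 29 Hill Ln
id=85: shipping_addr=13 Elm St → 13 Elm St
id=86: shipping_addr=NULL, billing_addr=44 Pine Rd → 44 Pine Rd
id=87: shipping_addr=52 Main St → 52 Main St
id=88: shipping_addr=NULL, billing_addr=21 Hill Ln → 21 Hill Ln
id=89: shipping_addr=NULL, billing_addr=37 Hill Ln → 37 Hill Ln
id=90: shipping_addr=NULL, billing_addr=NULL, → literal 36 Elm St → 36 Elm St
id=91: shipping_addr=NULL, billing_addr=58 Elm Ave → 58 Elm Ave
id=92: shipping_addr=27 Elm Ave → 27 Elm Ave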